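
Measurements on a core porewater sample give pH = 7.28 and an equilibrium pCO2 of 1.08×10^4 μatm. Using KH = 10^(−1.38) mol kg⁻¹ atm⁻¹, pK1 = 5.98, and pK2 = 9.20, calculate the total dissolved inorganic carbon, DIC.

[CO2*] = KH · pCO2 = 10^(−1.38) × 1.08×10^4×10^-6 = 4.502×10^-4 mol/kg
α₀ = 1/(1 + K1/[H⁺] + K1K2/[H⁺]²) = 1/(1 + 10^+1.30 + 10^-0.62) = 0.04719
DIC = [CO2*]/α₀ = 4.502×10^-4 / 0.04719 = 9.54 mmol/kg

DIC = 9.54 mmol/kg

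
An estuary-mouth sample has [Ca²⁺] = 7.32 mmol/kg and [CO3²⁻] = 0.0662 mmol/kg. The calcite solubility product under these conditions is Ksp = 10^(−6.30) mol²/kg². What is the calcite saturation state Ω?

Ω = 0.967

Ksp = 10^(−6.30) = 5.012×10^-7
Ω = [Ca²⁺][CO3²⁻]/Ksp = (7.32×10^-3)(0.0662×10^-3) / 5.012×10^-7 = 0.967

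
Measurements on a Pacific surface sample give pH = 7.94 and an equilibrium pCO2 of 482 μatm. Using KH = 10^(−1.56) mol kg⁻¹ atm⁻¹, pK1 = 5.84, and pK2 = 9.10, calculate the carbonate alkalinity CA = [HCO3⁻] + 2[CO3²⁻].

[CO2*] = KH · pCO2 = 10^(−1.56) × 482×10^-6 = 1.328×10^-5 mol/kg
α₀ = 1/(1 + K1/[H⁺] + K1K2/[H⁺]²) = 1/(1 + 10^+2.10 + 10^+0.94) = 0.007375
DIC = [CO2*]/α₀ = 1.328×10^-5 / 0.007375 = 1.800 mmol/kg
CA = (α₁ + 2α₂)·DIC = (0.9284 + 2×0.06423) × 1.800 = 1.90 mmol/kg

CA = 1.90 mmol/kg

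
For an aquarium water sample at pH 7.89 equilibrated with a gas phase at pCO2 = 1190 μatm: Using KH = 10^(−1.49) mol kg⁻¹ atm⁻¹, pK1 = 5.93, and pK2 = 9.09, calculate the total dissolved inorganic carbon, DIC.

DIC = 3.77 mmol/kg

[CO2*] = KH · pCO2 = 10^(−1.49) × 1190×10^-6 = 3.851×10^-5 mol/kg
α₀ = 1/(1 + K1/[H⁺] + K1K2/[H⁺]²) = 1/(1 + 10^+1.96 + 10^+0.76) = 0.01021
DIC = [CO2*]/α₀ = 3.851×10^-5 / 0.01021 = 3.77 mmol/kg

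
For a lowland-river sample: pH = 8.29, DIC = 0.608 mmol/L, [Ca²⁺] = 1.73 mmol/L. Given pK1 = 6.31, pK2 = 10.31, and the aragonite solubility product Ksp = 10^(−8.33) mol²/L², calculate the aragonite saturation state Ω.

Ω = 2.11

α₂ = 1 / (1 + [H⁺]/K2 + [H⁺]²/(K1K2)) = 1 / (1 + 10^+2.02 + 10^+0.04)
   = 1 / (1 + 104.71 + 1.0965) = 1/106.81 = 0.009362
[CO3²⁻] = α₂ × DIC = 0.009362 × 0.608 = 0.005692 mmol/L = 5.692 μmol/L
Ksp = 10^(−8.33) = 4.677×10^-9
Ω = [Ca²⁺][CO3²⁻]/Ksp = (1.73×10^-3)(5.692×10^-6) / 4.677×10^-9 = 2.11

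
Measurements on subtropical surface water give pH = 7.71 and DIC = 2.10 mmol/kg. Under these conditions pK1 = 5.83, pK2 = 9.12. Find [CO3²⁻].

α₂ = 1 / (1 + [H⁺]/K2 + [H⁺]²/(K1K2)) = 1 / (1 + 10^+1.41 + 10^-0.47)
   = 1 / (1 + 25.704 + 0.33884) = 1/27.043 = 0.03698
[CO3²⁻] = α₂ × DIC = 0.03698 × 2.10 = 0.0777 mmol/kg

[CO3²⁻] = 0.0777 mmol/kg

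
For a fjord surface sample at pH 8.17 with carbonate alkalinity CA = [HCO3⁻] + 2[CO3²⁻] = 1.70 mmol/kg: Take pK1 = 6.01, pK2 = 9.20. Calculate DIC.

CA = [HCO3⁻] + 2[CO3²⁻] = (α₁ + 2α₂)·DIC
At pH 8.17: [H⁺]/K1 = 10^-2.16 = 0.0069183, K2/[H⁺] = 10^-1.03 = 0.093325
α₁ = 1/(1 + 0.0069183 + 0.093325) = 1/1.1002 = 0.9089; α₂ = α₁·K2/[H⁺] = 0.08482
α₁ + 2α₂ = 1.0785
DIC = CA / (α₁ + 2α₂) = 1.70 / 1.0785 = 1.58 mmol/kg

DIC = 1.58 mmol/kg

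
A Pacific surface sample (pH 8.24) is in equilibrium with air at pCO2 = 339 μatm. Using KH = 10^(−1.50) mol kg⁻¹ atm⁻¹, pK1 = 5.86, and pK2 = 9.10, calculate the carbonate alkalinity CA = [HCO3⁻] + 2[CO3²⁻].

[CO2*] = KH · pCO2 = 10^(−1.50) × 339×10^-6 = 1.072×10^-5 mol/kg
α₀ = 1/(1 + K1/[H⁺] + K1K2/[H⁺]²) = 1/(1 + 10^+2.38 + 10^+1.52) = 0.003650
DIC = [CO2*]/α₀ = 1.072×10^-5 / 0.003650 = 2.937 mmol/kg
CA = (α₁ + 2α₂)·DIC = (0.8755 + 2×0.1209) × 2.937 = 3.28 mmol/kg

CA = 3.28 mmol/kg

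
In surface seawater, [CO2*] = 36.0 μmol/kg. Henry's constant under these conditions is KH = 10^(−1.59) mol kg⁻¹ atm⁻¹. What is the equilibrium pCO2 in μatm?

pCO2 = 1400 μatm

KH = 10^(−1.59) = 2.570×10^-2 mol kg⁻¹ atm⁻¹
pCO2 = [CO2*]/KH = 36.0×10^-6 / 2.570×10^-2 = 1.40×10^-3 atm = 1400 μatm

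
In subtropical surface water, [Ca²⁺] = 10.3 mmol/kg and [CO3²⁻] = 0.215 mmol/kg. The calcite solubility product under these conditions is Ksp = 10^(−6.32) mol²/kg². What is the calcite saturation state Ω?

Ω = 4.63

Ksp = 10^(−6.32) = 4.786×10^-7
Ω = [Ca²⁺][CO3²⁻]/Ksp = (10.3×10^-3)(0.215×10^-3) / 4.786×10^-7 = 4.63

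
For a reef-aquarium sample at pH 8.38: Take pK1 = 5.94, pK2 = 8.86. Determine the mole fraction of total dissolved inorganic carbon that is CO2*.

α₀ = 1 / (1 + K1/[H⁺] + K1K2/[H⁺]²) = 1 / (1 + 10^+2.44 + 10^+1.96)
   = 1 / (1 + 275.42 + 91.201) = 1/367.62 = 0.002720

α₀ = 0.00272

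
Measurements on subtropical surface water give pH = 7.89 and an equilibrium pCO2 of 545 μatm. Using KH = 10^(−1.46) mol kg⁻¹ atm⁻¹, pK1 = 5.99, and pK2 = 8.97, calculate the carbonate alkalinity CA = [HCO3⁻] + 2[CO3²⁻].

CA = 1.75 mmol/kg

[CO2*] = KH · pCO2 = 10^(−1.46) × 545×10^-6 = 1.890×10^-5 mol/kg
α₀ = 1/(1 + K1/[H⁺] + K1K2/[H⁺]²) = 1/(1 + 10^+1.90 + 10^+0.82) = 0.01149
DIC = [CO2*]/α₀ = 1.890×10^-5 / 0.01149 = 1.645 mmol/kg
CA = (α₁ + 2α₂)·DIC = (0.9126 + 2×0.07591) × 1.645 = 1.75 mmol/kg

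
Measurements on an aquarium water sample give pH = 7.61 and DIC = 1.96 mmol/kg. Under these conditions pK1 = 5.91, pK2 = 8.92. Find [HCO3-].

α₁ = 1 / (1 + [H⁺]/K1 + K2/[H⁺]) = 1 / (1 + 10^-1.70 + 10^-1.31)
   = 1 / (1 + 0.019953 + 0.048978) = 1/1.0689 = 0.9355
[HCO3⁻] = α₁ × DIC = 0.9355 × 1.96 = 1.83 mmol/kg

[HCO3⁻] = 1.83 mmol/kg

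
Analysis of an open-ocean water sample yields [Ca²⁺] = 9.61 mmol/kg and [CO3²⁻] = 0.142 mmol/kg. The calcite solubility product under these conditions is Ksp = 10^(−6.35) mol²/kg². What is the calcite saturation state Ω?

Ksp = 10^(−6.35) = 4.467×10^-7
Ω = [Ca²⁺][CO3²⁻]/Ksp = (9.61×10^-3)(0.142×10^-3) / 4.467×10^-7 = 3.06

Ω = 3.06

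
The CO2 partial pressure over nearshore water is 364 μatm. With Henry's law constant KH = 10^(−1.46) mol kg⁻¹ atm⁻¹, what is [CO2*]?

KH = 10^(−1.46) = 3.467×10^-2 mol kg⁻¹ atm⁻¹
[CO2*] = KH · pCO2 = 3.467×10^-2 × 364×10^-6 atm = 1.26×10^-5 mol/kg

[CO2*] = 12.6 μmol/kg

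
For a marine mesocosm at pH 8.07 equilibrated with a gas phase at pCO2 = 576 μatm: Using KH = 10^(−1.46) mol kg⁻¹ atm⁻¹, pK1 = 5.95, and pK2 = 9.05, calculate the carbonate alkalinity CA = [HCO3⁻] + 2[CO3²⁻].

[CO2*] = KH · pCO2 = 10^(−1.46) × 576×10^-6 = 1.997×10^-5 mol/kg
α₀ = 1/(1 + K1/[H⁺] + K1K2/[H⁺]²) = 1/(1 + 10^+2.12 + 10^+1.14) = 0.006820
DIC = [CO2*]/α₀ = 1.997×10^-5 / 0.006820 = 2.928 mmol/kg
CA = (α₁ + 2α₂)·DIC = (0.8990 + 2×0.09414) × 2.928 = 3.18 mmol/kg

CA = 3.18 mmol/kg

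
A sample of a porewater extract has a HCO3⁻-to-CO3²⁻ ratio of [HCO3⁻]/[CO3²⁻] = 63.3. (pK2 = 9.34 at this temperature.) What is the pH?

pH = 7.54

From K2 = [H⁺][CO3²⁻]/[HCO3⁻]:  pH = pK2 − log₁₀([HCO3⁻]/[CO3²⁻])
log₁₀(63.3) = +1.801
pH = 9.34 − (+1.801) = 7.54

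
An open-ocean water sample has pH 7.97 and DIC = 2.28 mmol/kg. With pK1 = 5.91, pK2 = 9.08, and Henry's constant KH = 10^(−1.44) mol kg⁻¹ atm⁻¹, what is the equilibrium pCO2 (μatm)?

α₀ = 1 / (1 + K1/[H⁺] + K1K2/[H⁺]²) = 1 / (1 + 10^+2.06 + 10^+0.95)
   = 1 / (1 + 114.82 + 8.9125) = 1/124.73 = 0.008017
[CO2*] = α₀ × DIC = 0.008017 × 2.28 = 0.01828 mmol/kg = 18.28 μmol/kg
pCO2 = [CO2*]/KH = 1.828×10^-5 / 3.631×10^-2 = 503 μatm

pCO2 = 503 μatm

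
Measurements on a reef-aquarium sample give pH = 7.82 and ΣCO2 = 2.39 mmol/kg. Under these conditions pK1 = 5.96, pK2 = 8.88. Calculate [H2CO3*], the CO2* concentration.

α₀ = 1 / (1 + K1/[H⁺] + K1K2/[H⁺]²) = 1 / (1 + 10^+1.86 + 10^+0.80)
   = 1 / (1 + 72.444 + 6.3096) = 1/79.753 = 0.01254
[CO2*] = α₀ × DIC = 0.01254 × 2.39 = 0.0300 mmol/kg

[CO2*] = 0.0300 mmol/kg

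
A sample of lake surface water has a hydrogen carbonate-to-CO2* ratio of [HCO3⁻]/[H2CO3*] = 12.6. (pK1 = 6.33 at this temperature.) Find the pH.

From K1 = [H⁺][HCO3⁻]/[H2CO3*]:  pH = pK1 + log₁₀([HCO3⁻]/[H2CO3*])
log₁₀(12.6) = +1.100
pH = 6.33 + (+1.100) = 7.43

pH = 7.43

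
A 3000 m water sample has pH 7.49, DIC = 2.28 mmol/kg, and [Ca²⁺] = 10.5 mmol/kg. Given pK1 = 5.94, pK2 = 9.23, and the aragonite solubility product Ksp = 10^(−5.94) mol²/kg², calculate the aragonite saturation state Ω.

Ω = 0.363

α₂ = 1 / (1 + [H⁺]/K2 + [H⁺]²/(K1K2)) = 1 / (1 + 10^+1.74 + 10^+0.19)
   = 1 / (1 + 54.954 + 1.5488) = 1/57.503 = 0.01739
[CO3²⁻] = α₂ × DIC = 0.01739 × 2.28 = 0.03965 mmol/kg
Ksp = 10^(−5.94) = 1.148×10^-6
Ω = [Ca²⁺][CO3²⁻]/Ksp = (10.5×10^-3)(3.965×10^-5) / 1.148×10^-6 = 0.363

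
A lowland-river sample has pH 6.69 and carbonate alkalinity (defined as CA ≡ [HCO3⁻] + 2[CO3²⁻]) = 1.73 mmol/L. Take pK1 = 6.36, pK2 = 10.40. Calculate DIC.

CA = [HCO3⁻] + 2[CO3²⁻] = (α₁ + 2α₂)·DIC
At pH 6.69: [H⁺]/K1 = 10^-0.33 = 0.46774, K2/[H⁺] = 10^-3.71 = 0.00019498
α₁ = 1/(1 + 0.46774 + 0.00019498) = 1/1.4679 = 0.6812; α₂ = α₁·K2/[H⁺] = 0.0001328
α₁ + 2α₂ = 0.6815
DIC = CA / (α₁ + 2α₂) = 1.73 / 0.6815 = 2.54 mmol/L

DIC = 2.54 mmol/L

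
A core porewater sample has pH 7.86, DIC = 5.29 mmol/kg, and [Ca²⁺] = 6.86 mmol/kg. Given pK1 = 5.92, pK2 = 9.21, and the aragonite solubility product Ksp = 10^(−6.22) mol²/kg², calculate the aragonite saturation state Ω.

Ω = 2.55

α₂ = 1 / (1 + [H⁺]/K2 + [H⁺]²/(K1K2)) = 1 / (1 + 10^+1.35 + 10^-0.59)
   = 1 / (1 + 22.387 + 0.25704) = 1/23.644 = 0.04229
[CO3²⁻] = α₂ × DIC = 0.04229 × 5.29 = 0.2237 mmol/kg
Ksp = 10^(−6.22) = 6.026×10^-7
Ω = [Ca²⁺][CO3²⁻]/Ksp = (6.86×10^-3)(2.237×10^-4) / 6.026×10^-7 = 2.55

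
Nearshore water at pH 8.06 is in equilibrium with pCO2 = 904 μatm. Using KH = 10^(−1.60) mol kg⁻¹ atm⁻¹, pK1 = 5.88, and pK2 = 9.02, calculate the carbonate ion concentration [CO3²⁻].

[CO2*] = KH · pCO2 = 10^(−1.60) × 904×10^-6 = 2.271×10^-5 mol/kg
α₀ = 1/(1 + K1/[H⁺] + K1K2/[H⁺]²) = 1/(1 + 10^+2.18 + 10^+1.22) = 0.005919
DIC = [CO2*]/α₀ = 2.271×10^-5 / 0.005919 = 3.836 mmol/kg
[CO3²⁻] = α₂·DIC; α₂ = 0.09823, so [CO3²⁻] = 0.09823 × 3.836 = 0.377 mmol/kg

[CO3²⁻] = 0.377 mmol/kg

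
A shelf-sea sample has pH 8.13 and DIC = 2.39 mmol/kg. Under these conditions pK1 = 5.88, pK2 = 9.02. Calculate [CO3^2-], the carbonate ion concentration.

[CO3²⁻] = 0.271 mmol/kg

α₂ = 1 / (1 + [H⁺]/K2 + [H⁺]²/(K1K2)) = 1 / (1 + 10^+0.89 + 10^-1.36)
   = 1 / (1 + 7.7625 + 0.043652) = 1/8.8061 = 0.1136
[CO3²⁻] = α₂ × DIC = 0.1136 × 2.39 = 0.271 mmol/kg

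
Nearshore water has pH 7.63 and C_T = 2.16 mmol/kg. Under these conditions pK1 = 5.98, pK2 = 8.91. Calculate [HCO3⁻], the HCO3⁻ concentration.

[HCO3⁻] = 2.01 mmol/kg

α₁ = 1 / (1 + [H⁺]/K1 + K2/[H⁺]) = 1 / (1 + 10^-1.65 + 10^-1.28)
   = 1 / (1 + 0.022387 + 0.052481) = 1/1.0749 = 0.9303
[HCO3⁻] = α₁ × DIC = 0.9303 × 2.16 = 2.01 mmol/kg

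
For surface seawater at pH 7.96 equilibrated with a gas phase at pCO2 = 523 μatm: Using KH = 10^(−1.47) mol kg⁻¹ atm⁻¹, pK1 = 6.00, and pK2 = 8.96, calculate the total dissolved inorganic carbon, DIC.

DIC = 1.80 mmol/kg

[CO2*] = KH · pCO2 = 10^(−1.47) × 523×10^-6 = 1.772×10^-5 mol/kg
α₀ = 1/(1 + K1/[H⁺] + K1K2/[H⁺]²) = 1/(1 + 10^+1.96 + 10^+0.96) = 0.009870
DIC = [CO2*]/α₀ = 1.772×10^-5 / 0.009870 = 1.80 mmol/kg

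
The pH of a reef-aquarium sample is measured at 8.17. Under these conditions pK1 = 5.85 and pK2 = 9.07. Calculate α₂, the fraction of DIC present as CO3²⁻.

α₂ = 1 / (1 + [H⁺]/K2 + [H⁺]²/(K1K2)) = 1 / (1 + 10^+0.90 + 10^-1.42)
   = 1 / (1 + 7.9433 + 0.038019) = 1/8.9813 = 0.1113

α₂ = 0.111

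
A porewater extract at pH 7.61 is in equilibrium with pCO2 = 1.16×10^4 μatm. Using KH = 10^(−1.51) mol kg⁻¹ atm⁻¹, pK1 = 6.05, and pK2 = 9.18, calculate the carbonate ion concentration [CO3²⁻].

[CO3²⁻] = 0.350 mmol/kg

[CO2*] = KH · pCO2 = 10^(−1.51) × 1.16×10^4×10^-6 = 3.585×10^-4 mol/kg
α₀ = 1/(1 + K1/[H⁺] + K1K2/[H⁺]²) = 1/(1 + 10^+1.56 + 10^-0.01) = 0.02612
DIC = [CO2*]/α₀ = 3.585×10^-4 / 0.02612 = 13.72 mmol/kg
[CO3²⁻] = α₂·DIC; α₂ = 0.02553, so [CO3²⁻] = 0.02553 × 13.72 = 0.350 mmol/kg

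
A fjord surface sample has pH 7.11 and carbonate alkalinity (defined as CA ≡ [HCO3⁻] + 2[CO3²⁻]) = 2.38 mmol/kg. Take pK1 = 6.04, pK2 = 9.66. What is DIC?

CA = [HCO3⁻] + 2[CO3²⁻] = (α₁ + 2α₂)·DIC
At pH 7.11: [H⁺]/K1 = 10^-1.07 = 0.085114, K2/[H⁺] = 10^-2.55 = 0.0028184
α₁ = 1/(1 + 0.085114 + 0.0028184) = 1/1.0879 = 0.9192; α₂ = α₁·K2/[H⁺] = 0.002591
α₁ + 2α₂ = 0.9244
DIC = CA / (α₁ + 2α₂) = 2.38 / 0.9244 = 2.57 mmol/kg

DIC = 2.57 mmol/kg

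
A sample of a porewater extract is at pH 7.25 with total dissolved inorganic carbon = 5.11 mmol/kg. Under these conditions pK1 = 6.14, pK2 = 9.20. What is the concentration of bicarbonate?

[HCO3⁻] = 4.69 mmol/kg

α₁ = 1 / (1 + [H⁺]/K1 + K2/[H⁺]) = 1 / (1 + 10^-1.11 + 10^-1.95)
   = 1 / (1 + 0.077625 + 0.011220) = 1/1.0888 = 0.9184
[HCO3⁻] = α₁ × DIC = 0.9184 × 5.11 = 4.69 mmol/kg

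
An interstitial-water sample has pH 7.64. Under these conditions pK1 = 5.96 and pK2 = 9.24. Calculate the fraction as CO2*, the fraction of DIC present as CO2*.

α₀ = 0.0200

α₀ = 1 / (1 + K1/[H⁺] + K1K2/[H⁺]²) = 1 / (1 + 10^+1.68 + 10^+0.08)
   = 1 / (1 + 47.863 + 1.2023) = 1/50.065 = 0.01997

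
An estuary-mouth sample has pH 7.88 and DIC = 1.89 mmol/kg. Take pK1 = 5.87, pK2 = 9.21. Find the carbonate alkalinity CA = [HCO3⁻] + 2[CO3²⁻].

CA = 1.96 mmol/kg

CA = [HCO3⁻] + 2[CO3²⁻] = (α₁ + 2α₂)·DIC
At pH 7.88: [H⁺]/K1 = 10^-2.01 = 0.0097724, K2/[H⁺] = 10^-1.33 = 0.046774
α₁ = 1/(1 + 0.0097724 + 0.046774) = 1/1.0565 = 0.9465; α₂ = α₁·K2/[H⁺] = 0.04427
α₁ + 2α₂ = 1.0350
CA = 1.0350 × 1.89 = 1.96 mmol/kg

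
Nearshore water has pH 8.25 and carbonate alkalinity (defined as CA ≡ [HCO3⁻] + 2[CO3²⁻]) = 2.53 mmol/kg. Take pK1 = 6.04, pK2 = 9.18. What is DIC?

DIC = 2.30 mmol/kg

CA = [HCO3⁻] + 2[CO3²⁻] = (α₁ + 2α₂)·DIC
At pH 8.25: [H⁺]/K1 = 10^-2.21 = 0.0061660, K2/[H⁺] = 10^-0.93 = 0.11749
α₁ = 1/(1 + 0.0061660 + 0.11749) = 1/1.1237 = 0.8900; α₂ = α₁·K2/[H⁺] = 0.1046
α₁ + 2α₂ = 1.0991
DIC = CA / (α₁ + 2α₂) = 2.53 / 1.0991 = 2.30 mmol/kg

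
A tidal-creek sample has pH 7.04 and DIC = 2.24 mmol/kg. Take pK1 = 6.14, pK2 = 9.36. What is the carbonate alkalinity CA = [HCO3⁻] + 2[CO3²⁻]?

CA = [HCO3⁻] + 2[CO3²⁻] = (α₁ + 2α₂)·DIC
At pH 7.04: [H⁺]/K1 = 10^-0.90 = 0.12589, K2/[H⁺] = 10^-2.32 = 0.0047863
α₁ = 1/(1 + 0.12589 + 0.0047863) = 1/1.1307 = 0.8844; α₂ = α₁·K2/[H⁺] = 0.004233
α₁ + 2α₂ = 0.8929
CA = 0.8929 × 2.24 = 2.00 mmol/kg

CA = 2.00 mmol/kg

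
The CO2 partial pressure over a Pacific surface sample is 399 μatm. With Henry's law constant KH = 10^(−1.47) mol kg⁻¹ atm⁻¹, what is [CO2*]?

KH = 10^(−1.47) = 3.388×10^-2 mol kg⁻¹ atm⁻¹
[CO2*] = KH · pCO2 = 3.388×10^-2 × 399×10^-6 atm = 1.35×10^-5 mol/kg

[CO2*] = 13.5 μmol/kg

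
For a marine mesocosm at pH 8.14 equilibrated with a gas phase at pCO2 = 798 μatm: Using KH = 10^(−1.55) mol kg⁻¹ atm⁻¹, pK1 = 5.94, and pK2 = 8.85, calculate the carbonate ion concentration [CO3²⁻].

[CO2*] = KH · pCO2 = 10^(−1.55) × 798×10^-6 = 2.249×10^-5 mol/kg
α₀ = 1/(1 + K1/[H⁺] + K1K2/[H⁺]²) = 1/(1 + 10^+2.20 + 10^+1.49) = 0.005252
DIC = [CO2*]/α₀ = 2.249×10^-5 / 0.005252 = 4.282 mmol/kg
[CO3²⁻] = α₂·DIC; α₂ = 0.1623, so [CO3²⁻] = 0.1623 × 4.282 = 0.695 mmol/kg

[CO3²⁻] = 0.695 mmol/kg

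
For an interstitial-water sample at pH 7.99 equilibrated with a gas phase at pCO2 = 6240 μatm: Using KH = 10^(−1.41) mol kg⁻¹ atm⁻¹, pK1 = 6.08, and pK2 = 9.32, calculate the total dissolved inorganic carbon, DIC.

DIC = 20.9 mmol/kg

[CO2*] = KH · pCO2 = 10^(−1.41) × 6240×10^-6 = 2.428×10^-4 mol/kg
α₀ = 1/(1 + K1/[H⁺] + K1K2/[H⁺]²) = 1/(1 + 10^+1.91 + 10^+0.58) = 0.01162
DIC = [CO2*]/α₀ = 2.428×10^-4 / 0.01162 = 20.9 mmol/kg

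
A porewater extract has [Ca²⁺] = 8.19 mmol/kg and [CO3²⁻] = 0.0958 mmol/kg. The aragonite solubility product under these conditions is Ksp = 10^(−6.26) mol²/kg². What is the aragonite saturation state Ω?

Ω = 1.43

Ksp = 10^(−6.26) = 5.495×10^-7
Ω = [Ca²⁺][CO3²⁻]/Ksp = (8.19×10^-3)(0.0958×10^-3) / 5.495×10^-7 = 1.43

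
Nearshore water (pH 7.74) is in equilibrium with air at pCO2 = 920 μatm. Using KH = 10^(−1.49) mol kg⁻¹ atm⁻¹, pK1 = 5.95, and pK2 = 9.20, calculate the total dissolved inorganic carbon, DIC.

DIC = 1.93 mmol/kg

[CO2*] = KH · pCO2 = 10^(−1.49) × 920×10^-6 = 2.977×10^-5 mol/kg
α₀ = 1/(1 + K1/[H⁺] + K1K2/[H⁺]²) = 1/(1 + 10^+1.79 + 10^+0.33) = 0.01543
DIC = [CO2*]/α₀ = 2.977×10^-5 / 0.01543 = 1.93 mmol/kg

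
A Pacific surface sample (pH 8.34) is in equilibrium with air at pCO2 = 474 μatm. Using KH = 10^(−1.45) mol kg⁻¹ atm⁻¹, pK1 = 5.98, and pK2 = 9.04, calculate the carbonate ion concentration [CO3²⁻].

[CO3²⁻] = 0.769 mmol/kg

[CO2*] = KH · pCO2 = 10^(−1.45) × 474×10^-6 = 1.682×10^-5 mol/kg
α₀ = 1/(1 + K1/[H⁺] + K1K2/[H⁺]²) = 1/(1 + 10^+2.36 + 10^+1.66) = 0.003626
DIC = [CO2*]/α₀ = 1.682×10^-5 / 0.003626 = 4.638 mmol/kg
[CO3²⁻] = α₂·DIC; α₂ = 0.1657, so [CO3²⁻] = 0.1657 × 4.638 = 0.769 mmol/kg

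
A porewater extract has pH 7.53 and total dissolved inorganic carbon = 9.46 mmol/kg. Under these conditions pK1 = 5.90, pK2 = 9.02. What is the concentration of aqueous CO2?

α₀ = 1 / (1 + K1/[H⁺] + K1K2/[H⁺]²) = 1 / (1 + 10^+1.63 + 10^+0.14)
   = 1 / (1 + 42.658 + 1.3804) = 1/45.038 = 0.02220
[CO2*] = α₀ × DIC = 0.02220 × 9.46 = 0.210 mmol/kg

[CO2*] = 0.210 mmol/kg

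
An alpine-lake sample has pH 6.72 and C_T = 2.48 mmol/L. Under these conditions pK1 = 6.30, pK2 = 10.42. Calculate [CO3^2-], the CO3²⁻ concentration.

α₂ = 1 / (1 + [H⁺]/K2 + [H⁺]²/(K1K2)) = 1 / (1 + 10^+3.70 + 10^+3.28)
   = 1 / (1 + 5011.9 + 1905.5) = 1/6918.3 = 0.0001445
[CO3²⁻] = α₂ × DIC = 0.0001445 × 2.48 = 0.000358 mmol/L = 0.358 μmol/L

[CO3²⁻] = 0.358 μmol/L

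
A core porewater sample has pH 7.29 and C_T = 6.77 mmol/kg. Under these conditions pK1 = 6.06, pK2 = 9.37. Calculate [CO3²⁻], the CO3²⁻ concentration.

α₂ = 1 / (1 + [H⁺]/K2 + [H⁺]²/(K1K2)) = 1 / (1 + 10^+2.08 + 10^+0.85)
   = 1 / (1 + 120.23 + 7.0795) = 1/128.31 = 0.007794
[CO3²⁻] = α₂ × DIC = 0.007794 × 6.77 = 0.0528 mmol/kg

[CO3²⁻] = 0.0528 mmol/kg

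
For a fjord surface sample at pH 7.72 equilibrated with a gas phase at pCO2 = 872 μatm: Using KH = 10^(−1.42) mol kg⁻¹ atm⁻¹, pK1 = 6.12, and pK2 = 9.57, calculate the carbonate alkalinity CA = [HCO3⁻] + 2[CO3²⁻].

CA = 1.36 mmol/kg

[CO2*] = KH · pCO2 = 10^(−1.42) × 872×10^-6 = 3.315×10^-5 mol/kg
α₀ = 1/(1 + K1/[H⁺] + K1K2/[H⁺]²) = 1/(1 + 10^+1.60 + 10^-0.25) = 0.02417
DIC = [CO2*]/α₀ = 3.315×10^-5 / 0.02417 = 1.372 mmol/kg
CA = (α₁ + 2α₂)·DIC = (0.9622 + 2×0.01359) × 1.372 = 1.36 mmol/kg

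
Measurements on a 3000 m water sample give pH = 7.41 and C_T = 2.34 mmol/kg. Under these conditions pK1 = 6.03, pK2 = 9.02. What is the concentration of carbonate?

α₂ = 1 / (1 + [H⁺]/K2 + [H⁺]²/(K1K2)) = 1 / (1 + 10^+1.61 + 10^+0.23)
   = 1 / (1 + 40.738 + 1.6982) = 1/43.436 = 0.02302
[CO3²⁻] = α₂ × DIC = 0.02302 × 2.34 = 0.0539 mmol/kg

[CO3²⁻] = 0.0539 mmol/kg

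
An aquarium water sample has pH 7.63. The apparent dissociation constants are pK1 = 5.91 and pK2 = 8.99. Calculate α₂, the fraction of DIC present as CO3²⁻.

α₂ = 0.0411

α₂ = 1 / (1 + [H⁺]/K2 + [H⁺]²/(K1K2)) = 1 / (1 + 10^+1.36 + 10^-0.36)
   = 1 / (1 + 22.909 + 0.43652) = 1/24.345 = 0.04108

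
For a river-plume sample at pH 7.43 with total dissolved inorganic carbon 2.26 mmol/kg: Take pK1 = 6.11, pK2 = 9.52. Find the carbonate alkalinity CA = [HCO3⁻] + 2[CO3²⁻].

CA = 2.17 mmol/kg

CA = [HCO3⁻] + 2[CO3²⁻] = (α₁ + 2α₂)·DIC
At pH 7.43: [H⁺]/K1 = 10^-1.32 = 0.047863, K2/[H⁺] = 10^-2.09 = 0.0081283
α₁ = 1/(1 + 0.047863 + 0.0081283) = 1/1.0560 = 0.9470; α₂ = α₁·K2/[H⁺] = 0.007697
α₁ + 2α₂ = 0.9624
CA = 0.9624 × 2.26 = 2.17 mmol/kg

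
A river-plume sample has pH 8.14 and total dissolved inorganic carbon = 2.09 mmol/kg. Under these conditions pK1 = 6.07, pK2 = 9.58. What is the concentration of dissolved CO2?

[CO2*] = 17.0 μmol/kg

α₀ = 1 / (1 + K1/[H⁺] + K1K2/[H⁺]²) = 1 / (1 + 10^+2.07 + 10^+0.63)
   = 1 / (1 + 117.49 + 4.2658) = 1/122.76 = 0.008146
[CO2*] = α₀ × DIC = 0.008146 × 2.09 = 0.0170 mmol/kg = 17.0 μmol/kg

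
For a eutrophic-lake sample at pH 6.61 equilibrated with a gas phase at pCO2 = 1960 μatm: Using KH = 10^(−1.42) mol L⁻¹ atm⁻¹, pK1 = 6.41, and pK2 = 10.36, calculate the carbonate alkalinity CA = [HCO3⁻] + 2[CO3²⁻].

[CO2*] = KH · pCO2 = 10^(−1.42) × 1960×10^-6 = 7.452×10^-5 mol/L
α₀ = 1/(1 + K1/[H⁺] + K1K2/[H⁺]²) = 1/(1 + 10^+0.20 + 10^-3.55) = 0.3868
DIC = [CO2*]/α₀ = 7.452×10^-5 / 0.3868 = 0.1926 mmol/L
CA = (α₁ + 2α₂)·DIC = (0.6131 + 2×0.0001090) × 0.1926 = 0.118 mmol/L

CA = 0.118 mmol/L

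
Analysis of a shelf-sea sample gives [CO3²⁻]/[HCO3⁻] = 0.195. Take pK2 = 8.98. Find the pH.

From K2 = [H⁺][CO3²⁻]/[HCO3⁻]:  pH = pK2 + log₁₀([CO3²⁻]/[HCO3⁻])
log₁₀(0.195) = -0.710
pH = 8.98 + (-0.710) = 8.27

pH = 8.27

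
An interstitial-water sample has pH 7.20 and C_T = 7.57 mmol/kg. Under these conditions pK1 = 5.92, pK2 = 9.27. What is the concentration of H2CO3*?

[CO2*] = 0.374 mmol/kg

α₀ = 1 / (1 + K1/[H⁺] + K1K2/[H⁺]²) = 1 / (1 + 10^+1.28 + 10^-0.79)
   = 1 / (1 + 19.055 + 0.16218) = 1/20.217 = 0.04946
[CO2*] = α₀ × DIC = 0.04946 × 7.57 = 0.374 mmol/kg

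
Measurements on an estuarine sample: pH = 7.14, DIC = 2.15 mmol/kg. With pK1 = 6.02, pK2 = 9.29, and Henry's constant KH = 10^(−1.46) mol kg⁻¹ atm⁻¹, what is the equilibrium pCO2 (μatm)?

α₀ = 1 / (1 + K1/[H⁺] + K1K2/[H⁺]²) = 1 / (1 + 10^+1.12 + 10^-1.03)
   = 1 / (1 + 13.183 + 0.093325) = 1/14.276 = 0.07005
[CO2*] = α₀ × DIC = 0.07005 × 2.15 = 0.1506 mmol/kg
pCO2 = [CO2*]/KH = 1.506×10^-4 / 3.467×10^-2 = 4340 μatm

pCO2 = 4340 μatm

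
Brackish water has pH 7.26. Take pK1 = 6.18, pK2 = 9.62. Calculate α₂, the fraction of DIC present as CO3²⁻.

α₂ = 1 / (1 + [H⁺]/K2 + [H⁺]²/(K1K2)) = 1 / (1 + 10^+2.36 + 10^+1.28)
   = 1 / (1 + 229.09 + 19.055) = 1/249.14 = 0.004014

α₂ = 0.00401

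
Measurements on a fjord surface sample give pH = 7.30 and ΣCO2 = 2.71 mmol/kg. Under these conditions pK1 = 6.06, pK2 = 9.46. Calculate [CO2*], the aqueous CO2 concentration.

α₀ = 1 / (1 + K1/[H⁺] + K1K2/[H⁺]²) = 1 / (1 + 10^+1.24 + 10^-0.92)
   = 1 / (1 + 17.378 + 0.12023) = 1/18.498 = 0.05406
[CO2*] = α₀ × DIC = 0.05406 × 2.71 = 0.147 mmol/kg

[CO2*] = 0.147 mmol/kg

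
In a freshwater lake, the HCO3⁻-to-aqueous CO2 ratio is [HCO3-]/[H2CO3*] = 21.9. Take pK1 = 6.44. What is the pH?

From K1 = [H⁺][HCO3-]/[H2CO3*]:  pH = pK1 + log₁₀([HCO3-]/[H2CO3*])
log₁₀(21.9) = +1.340
pH = 6.44 + (+1.340) = 7.78

pH = 7.78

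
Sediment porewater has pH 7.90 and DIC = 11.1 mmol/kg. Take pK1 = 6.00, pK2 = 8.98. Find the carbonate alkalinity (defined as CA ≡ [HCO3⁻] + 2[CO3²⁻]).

CA = 11.8 mmol/kg

CA = [HCO3⁻] + 2[CO3²⁻] = (α₁ + 2α₂)·DIC
At pH 7.90: [H⁺]/K1 = 10^-1.90 = 0.012589, K2/[H⁺] = 10^-1.08 = 0.083176
α₁ = 1/(1 + 0.012589 + 0.083176) = 1/1.0958 = 0.9126; α₂ = α₁·K2/[H⁺] = 0.07591
α₁ + 2α₂ = 1.0644
CA = 1.0644 × 11.1 = 11.8 mmol/kg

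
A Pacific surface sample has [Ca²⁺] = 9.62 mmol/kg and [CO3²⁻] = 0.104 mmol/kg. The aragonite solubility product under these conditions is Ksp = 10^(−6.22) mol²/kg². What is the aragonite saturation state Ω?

Ω = 1.66

Ksp = 10^(−6.22) = 6.026×10^-7
Ω = [Ca²⁺][CO3²⁻]/Ksp = (9.62×10^-3)(0.104×10^-3) / 6.026×10^-7 = 1.66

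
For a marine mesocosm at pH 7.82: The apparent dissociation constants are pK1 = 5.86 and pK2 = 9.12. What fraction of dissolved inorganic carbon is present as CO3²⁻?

α₂ = 0.0472

α₂ = 1 / (1 + [H⁺]/K2 + [H⁺]²/(K1K2)) = 1 / (1 + 10^+1.30 + 10^-0.66)
   = 1 / (1 + 19.953 + 0.21878) = 1/21.171 = 0.04723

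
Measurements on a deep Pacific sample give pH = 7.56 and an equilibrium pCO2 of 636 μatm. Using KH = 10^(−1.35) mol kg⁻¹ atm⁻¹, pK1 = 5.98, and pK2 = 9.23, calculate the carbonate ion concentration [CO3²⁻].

[CO2*] = KH · pCO2 = 10^(−1.35) × 636×10^-6 = 2.841×10^-5 mol/kg
α₀ = 1/(1 + K1/[H⁺] + K1K2/[H⁺]²) = 1/(1 + 10^+1.58 + 10^-0.09) = 0.02511
DIC = [CO2*]/α₀ = 2.841×10^-5 / 0.02511 = 1.132 mmol/kg
[CO3²⁻] = α₂·DIC; α₂ = 0.02041, so [CO3²⁻] = 0.02041 × 1.132 = 0.0231 mmol/kg

[CO3²⁻] = 0.0231 mmol/kg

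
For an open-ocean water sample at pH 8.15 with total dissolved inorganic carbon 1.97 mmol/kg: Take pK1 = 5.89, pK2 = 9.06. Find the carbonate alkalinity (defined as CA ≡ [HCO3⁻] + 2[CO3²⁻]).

CA = 2.18 mmol/kg

CA = [HCO3⁻] + 2[CO3²⁻] = (α₁ + 2α₂)·DIC
At pH 8.15: [H⁺]/K1 = 10^-2.26 = 0.0054954, K2/[H⁺] = 10^-0.91 = 0.12303
α₁ = 1/(1 + 0.0054954 + 0.12303) = 1/1.1285 = 0.8861; α₂ = α₁·K2/[H⁺] = 0.1090
α₁ + 2α₂ = 1.1041
CA = 1.1041 × 1.97 = 2.18 mmol/kg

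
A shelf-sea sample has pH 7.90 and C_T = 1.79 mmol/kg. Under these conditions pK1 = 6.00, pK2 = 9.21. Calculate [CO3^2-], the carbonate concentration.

α₂ = 1 / (1 + [H⁺]/K2 + [H⁺]²/(K1K2)) = 1 / (1 + 10^+1.31 + 10^-0.59)
   = 1 / (1 + 20.417 + 0.25704) = 1/21.674 = 0.04614
[CO3²⁻] = α₂ × DIC = 0.04614 × 1.79 = 0.0826 mmol/kg

[CO3²⁻] = 0.0826 mmol/kg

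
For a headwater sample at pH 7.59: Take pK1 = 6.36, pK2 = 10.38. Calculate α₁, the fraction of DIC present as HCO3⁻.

α₁ = 1 / (1 + [H⁺]/K1 + K2/[H⁺]) = 1 / (1 + 10^-1.23 + 10^-2.79)
   = 1 / (1 + 0.058884 + 0.0016218) = 1/1.0605 = 0.9429

α₁ = 0.943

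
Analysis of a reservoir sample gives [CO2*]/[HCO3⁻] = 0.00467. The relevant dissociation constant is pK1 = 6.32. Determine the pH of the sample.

pH = 8.65

From K1 = [H⁺][HCO3⁻]/[CO2*]:  pH = pK1 − log₁₀([CO2*]/[HCO3⁻])
log₁₀(0.00467) = -2.331
pH = 6.32 − (-2.331) = 8.65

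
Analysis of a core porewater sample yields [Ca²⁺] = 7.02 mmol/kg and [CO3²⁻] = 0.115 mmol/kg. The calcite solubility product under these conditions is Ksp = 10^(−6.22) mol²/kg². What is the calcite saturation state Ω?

Ksp = 10^(−6.22) = 6.026×10^-7
Ω = [Ca²⁺][CO3²⁻]/Ksp = (7.02×10^-3)(0.115×10^-3) / 6.026×10^-7 = 1.34

Ω = 1.34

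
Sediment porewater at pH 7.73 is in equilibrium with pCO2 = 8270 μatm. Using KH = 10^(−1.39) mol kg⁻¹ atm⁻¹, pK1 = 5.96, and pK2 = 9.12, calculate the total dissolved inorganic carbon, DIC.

DIC = 21.0 mmol/kg

[CO2*] = KH · pCO2 = 10^(−1.39) × 8270×10^-6 = 3.369×10^-4 mol/kg
α₀ = 1/(1 + K1/[H⁺] + K1K2/[H⁺]²) = 1/(1 + 10^+1.77 + 10^+0.38) = 0.01606
DIC = [CO2*]/α₀ = 3.369×10^-4 / 0.01606 = 21.0 mmol/kg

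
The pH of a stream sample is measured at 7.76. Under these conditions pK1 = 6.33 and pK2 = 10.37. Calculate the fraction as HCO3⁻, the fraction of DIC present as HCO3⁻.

α₁ = 1 / (1 + [H⁺]/K1 + K2/[H⁺]) = 1 / (1 + 10^-1.43 + 10^-2.61)
   = 1 / (1 + 0.037154 + 0.0024547) = 1/1.0396 = 0.9619

α₁ = 0.962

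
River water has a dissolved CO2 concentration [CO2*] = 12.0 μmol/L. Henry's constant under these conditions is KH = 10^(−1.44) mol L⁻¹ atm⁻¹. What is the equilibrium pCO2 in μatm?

pCO2 = 331 μatm

KH = 10^(−1.44) = 3.631×10^-2 mol L⁻¹ atm⁻¹
pCO2 = [CO2*]/KH = 12.0×10^-6 / 3.631×10^-2 = 3.31×10^-4 atm = 331 μatm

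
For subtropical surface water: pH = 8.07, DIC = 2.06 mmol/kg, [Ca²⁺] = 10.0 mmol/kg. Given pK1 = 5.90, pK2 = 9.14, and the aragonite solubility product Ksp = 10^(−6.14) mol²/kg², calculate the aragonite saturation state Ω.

Ω = 2.22

α₂ = 1 / (1 + [H⁺]/K2 + [H⁺]²/(K1K2)) = 1 / (1 + 10^+1.07 + 10^-1.10)
   = 1 / (1 + 11.749 + 0.079433) = 1/12.828 = 0.07795
[CO3²⁻] = α₂ × DIC = 0.07795 × 2.06 = 0.1606 mmol/kg
Ksp = 10^(−6.14) = 7.244×10^-7
Ω = [Ca²⁺][CO3²⁻]/Ksp = (10.0×10^-3)(1.606×10^-4) / 7.244×10^-7 = 2.22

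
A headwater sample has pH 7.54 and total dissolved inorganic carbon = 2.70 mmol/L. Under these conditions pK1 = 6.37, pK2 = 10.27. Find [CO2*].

[CO2*] = 0.171 mmol/L

α₀ = 1 / (1 + K1/[H⁺] + K1K2/[H⁺]²) = 1 / (1 + 10^+1.17 + 10^-1.56)
   = 1 / (1 + 14.791 + 0.027542) = 1/15.819 = 0.06322
[CO2*] = α₀ × DIC = 0.06322 × 2.70 = 0.171 mmol/L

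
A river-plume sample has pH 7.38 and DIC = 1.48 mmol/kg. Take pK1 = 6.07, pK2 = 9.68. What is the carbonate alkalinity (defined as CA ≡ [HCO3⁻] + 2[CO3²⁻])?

CA = 1.42 mmol/kg

CA = [HCO3⁻] + 2[CO3²⁻] = (α₁ + 2α₂)·DIC
At pH 7.38: [H⁺]/K1 = 10^-1.31 = 0.048978, K2/[H⁺] = 10^-2.30 = 0.0050119
α₁ = 1/(1 + 0.048978 + 0.0050119) = 1/1.0540 = 0.9488; α₂ = α₁·K2/[H⁺] = 0.004755
α₁ + 2α₂ = 0.9583
CA = 0.9583 × 1.48 = 1.42 mmol/kg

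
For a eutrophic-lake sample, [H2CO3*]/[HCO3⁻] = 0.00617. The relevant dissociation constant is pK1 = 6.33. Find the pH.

From K1 = [H⁺][HCO3⁻]/[H2CO3*]:  pH = pK1 − log₁₀([H2CO3*]/[HCO3⁻])
log₁₀(0.00617) = -2.210
pH = 6.33 − (-2.210) = 8.54

pH = 8.54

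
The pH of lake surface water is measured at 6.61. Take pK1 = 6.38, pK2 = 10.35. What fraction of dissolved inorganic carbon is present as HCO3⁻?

α₁ = 0.629

α₁ = 1 / (1 + [H⁺]/K1 + K2/[H⁺]) = 1 / (1 + 10^-0.23 + 10^-3.74)
   = 1 / (1 + 0.58884 + 0.00018197) = 1/1.5890 = 0.6293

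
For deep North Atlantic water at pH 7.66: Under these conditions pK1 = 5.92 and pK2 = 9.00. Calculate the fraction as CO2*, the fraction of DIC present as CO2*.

α₀ = 0.0171

α₀ = 1 / (1 + K1/[H⁺] + K1K2/[H⁺]²) = 1 / (1 + 10^+1.74 + 10^+0.40)
   = 1 / (1 + 54.954 + 2.5119) = 1/58.466 = 0.01710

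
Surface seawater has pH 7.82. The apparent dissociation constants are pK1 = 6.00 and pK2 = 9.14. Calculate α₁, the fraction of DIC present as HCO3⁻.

α₁ = 0.941

α₁ = 1 / (1 + [H⁺]/K1 + K2/[H⁺]) = 1 / (1 + 10^-1.82 + 10^-1.32)
   = 1 / (1 + 0.015136 + 0.047863) = 1/1.0630 = 0.9407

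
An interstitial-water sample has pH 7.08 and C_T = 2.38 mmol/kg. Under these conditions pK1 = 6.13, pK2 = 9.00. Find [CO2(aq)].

[CO2*] = 0.238 mmol/kg

α₀ = 1 / (1 + K1/[H⁺] + K1K2/[H⁺]²) = 1 / (1 + 10^+0.95 + 10^-0.97)
   = 1 / (1 + 8.9125 + 0.10715) = 1/10.020 = 0.09980
[CO2*] = α₀ × DIC = 0.09980 × 2.38 = 0.238 mmol/kg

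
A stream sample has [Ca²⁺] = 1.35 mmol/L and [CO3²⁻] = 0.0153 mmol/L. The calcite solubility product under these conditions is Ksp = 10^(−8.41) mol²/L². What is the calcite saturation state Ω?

Ksp = 10^(−8.41) = 3.890×10^-9
Ω = [Ca²⁺][CO3²⁻]/Ksp = (1.35×10^-3)(0.0153×10^-3) / 3.890×10^-9 = 5.31

Ω = 5.31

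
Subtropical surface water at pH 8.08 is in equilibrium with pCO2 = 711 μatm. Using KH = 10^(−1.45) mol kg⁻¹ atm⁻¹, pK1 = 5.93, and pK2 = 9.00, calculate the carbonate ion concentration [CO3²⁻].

[CO3²⁻] = 0.428 mmol/kg

[CO2*] = KH · pCO2 = 10^(−1.45) × 711×10^-6 = 2.523×10^-5 mol/kg
α₀ = 1/(1 + K1/[H⁺] + K1K2/[H⁺]²) = 1/(1 + 10^+2.15 + 10^+1.23) = 0.006280
DIC = [CO2*]/α₀ = 2.523×10^-5 / 0.006280 = 4.017 mmol/kg
[CO3²⁻] = α₂·DIC; α₂ = 0.1066, so [CO3²⁻] = 0.1066 × 4.017 = 0.428 mmol/kg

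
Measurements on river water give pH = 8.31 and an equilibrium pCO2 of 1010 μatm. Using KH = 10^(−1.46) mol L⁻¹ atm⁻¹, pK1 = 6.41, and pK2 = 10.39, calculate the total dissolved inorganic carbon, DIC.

DIC = 2.84 mmol/L

[CO2*] = KH · pCO2 = 10^(−1.46) × 1010×10^-6 = 3.502×10^-5 mol/L
α₀ = 1/(1 + K1/[H⁺] + K1K2/[H⁺]²) = 1/(1 + 10^+1.90 + 10^-0.18) = 0.01233
DIC = [CO2*]/α₀ = 3.502×10^-5 / 0.01233 = 2.84 mmol/L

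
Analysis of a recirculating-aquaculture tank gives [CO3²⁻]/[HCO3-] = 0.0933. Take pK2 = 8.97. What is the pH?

pH = 7.94

From K2 = [H⁺][CO3²⁻]/[HCO3-]:  pH = pK2 + log₁₀([CO3²⁻]/[HCO3-])
log₁₀(0.0933) = -1.030
pH = 8.97 + (-1.030) = 7.94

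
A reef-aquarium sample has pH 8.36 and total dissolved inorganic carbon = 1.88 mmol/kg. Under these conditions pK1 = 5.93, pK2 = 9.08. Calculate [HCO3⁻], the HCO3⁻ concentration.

α₁ = 1 / (1 + [H⁺]/K1 + K2/[H⁺]) = 1 / (1 + 10^-2.43 + 10^-0.72)
   = 1 / (1 + 0.0037154 + 0.19055) = 1/1.1943 = 0.8373
[HCO3⁻] = α₁ × DIC = 0.8373 × 1.88 = 1.57 mmol/kg

[HCO3⁻] = 1.57 mmol/kg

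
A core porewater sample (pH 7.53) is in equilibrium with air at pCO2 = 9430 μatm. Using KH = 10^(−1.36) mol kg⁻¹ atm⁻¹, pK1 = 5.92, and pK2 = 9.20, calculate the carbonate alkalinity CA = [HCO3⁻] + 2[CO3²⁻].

[CO2*] = KH · pCO2 = 10^(−1.36) × 9430×10^-6 = 4.116×10^-4 mol/kg
α₀ = 1/(1 + K1/[H⁺] + K1K2/[H⁺]²) = 1/(1 + 10^+1.61 + 10^-0.06) = 0.02347
DIC = [CO2*]/α₀ = 4.116×10^-4 / 0.02347 = 17.54 mmol/kg
CA = (α₁ + 2α₂)·DIC = (0.9561 + 2×0.02044) × 17.54 = 17.5 mmol/kg

CA = 17.5 mmol/kg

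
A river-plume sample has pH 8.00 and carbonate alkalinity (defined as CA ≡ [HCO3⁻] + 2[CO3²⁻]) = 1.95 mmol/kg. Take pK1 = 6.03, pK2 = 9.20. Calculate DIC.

DIC = 1.86 mmol/kg

CA = [HCO3⁻] + 2[CO3²⁻] = (α₁ + 2α₂)·DIC
At pH 8.00: [H⁺]/K1 = 10^-1.97 = 0.010715, K2/[H⁺] = 10^-1.20 = 0.063096
α₁ = 1/(1 + 0.010715 + 0.063096) = 1/1.0738 = 0.9313; α₂ = α₁·K2/[H⁺] = 0.05876
α₁ + 2α₂ = 1.0488
DIC = CA / (α₁ + 2α₂) = 1.95 / 1.0488 = 1.86 mmol/kg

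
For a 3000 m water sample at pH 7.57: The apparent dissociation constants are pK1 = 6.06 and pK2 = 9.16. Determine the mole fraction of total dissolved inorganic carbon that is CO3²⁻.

α₂ = 1 / (1 + [H⁺]/K2 + [H⁺]²/(K1K2)) = 1 / (1 + 10^+1.59 + 10^+0.08)
   = 1 / (1 + 38.905 + 1.2023) = 1/41.107 = 0.02433

α₂ = 0.0243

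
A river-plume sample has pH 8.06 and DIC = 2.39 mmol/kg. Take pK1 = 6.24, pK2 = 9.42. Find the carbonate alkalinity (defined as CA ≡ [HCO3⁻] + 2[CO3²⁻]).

CA = 2.45 mmol/kg

CA = [HCO3⁻] + 2[CO3²⁻] = (α₁ + 2α₂)·DIC
At pH 8.06: [H⁺]/K1 = 10^-1.82 = 0.015136, K2/[H⁺] = 10^-1.36 = 0.043652
α₁ = 1/(1 + 0.015136 + 0.043652) = 1/1.0588 = 0.9445; α₂ = α₁·K2/[H⁺] = 0.04123
α₁ + 2α₂ = 1.0269
CA = 1.0269 × 2.39 = 2.45 mmol/kg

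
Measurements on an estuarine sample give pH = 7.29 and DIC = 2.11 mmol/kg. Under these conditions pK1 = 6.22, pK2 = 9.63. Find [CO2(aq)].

[CO2*] = 0.165 mmol/kg

α₀ = 1 / (1 + K1/[H⁺] + K1K2/[H⁺]²) = 1 / (1 + 10^+1.07 + 10^-1.27)
   = 1 / (1 + 11.749 + 0.053703) = 1/12.803 = 0.07811
[CO2*] = α₀ × DIC = 0.07811 × 2.11 = 0.165 mmol/kg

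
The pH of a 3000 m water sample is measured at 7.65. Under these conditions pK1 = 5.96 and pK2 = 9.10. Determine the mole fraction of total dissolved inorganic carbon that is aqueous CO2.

α₀ = 1 / (1 + K1/[H⁺] + K1K2/[H⁺]²) = 1 / (1 + 10^+1.69 + 10^+0.24)
   = 1 / (1 + 48.978 + 1.7378) = 1/51.716 = 0.01934

α₀ = 0.0193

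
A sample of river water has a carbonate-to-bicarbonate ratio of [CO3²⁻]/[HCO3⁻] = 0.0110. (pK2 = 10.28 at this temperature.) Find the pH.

pH = 8.32

From K2 = [H⁺][CO3²⁻]/[HCO3⁻]:  pH = pK2 + log₁₀([CO3²⁻]/[HCO3⁻])
log₁₀(0.0110) = -1.959
pH = 10.28 + (-1.959) = 8.32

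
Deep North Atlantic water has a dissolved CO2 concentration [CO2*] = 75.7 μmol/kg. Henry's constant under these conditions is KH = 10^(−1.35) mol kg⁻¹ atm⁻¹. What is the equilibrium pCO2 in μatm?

KH = 10^(−1.35) = 4.467×10^-2 mol kg⁻¹ atm⁻¹
pCO2 = [CO2*]/KH = 75.7×10^-6 / 4.467×10^-2 = 1.69×10^-3 atm = 1690 μatm

pCO2 = 1690 μatm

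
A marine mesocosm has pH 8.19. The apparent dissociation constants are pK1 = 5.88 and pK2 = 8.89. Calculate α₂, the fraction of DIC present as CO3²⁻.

α₂ = 1 / (1 + [H⁺]/K2 + [H⁺]²/(K1K2)) = 1 / (1 + 10^+0.70 + 10^-1.61)
   = 1 / (1 + 5.0119 + 0.024547) = 1/6.0364 = 0.1657

α₂ = 0.166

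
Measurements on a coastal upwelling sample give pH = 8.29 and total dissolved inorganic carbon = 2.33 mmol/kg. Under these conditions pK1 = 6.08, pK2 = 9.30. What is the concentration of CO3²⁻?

[CO3²⁻] = 0.206 mmol/kg

α₂ = 1 / (1 + [H⁺]/K2 + [H⁺]²/(K1K2)) = 1 / (1 + 10^+1.01 + 10^-1.20)
   = 1 / (1 + 10.233 + 0.063096) = 1/11.296 = 0.08853
[CO3²⁻] = α₂ × DIC = 0.08853 × 2.33 = 0.206 mmol/kg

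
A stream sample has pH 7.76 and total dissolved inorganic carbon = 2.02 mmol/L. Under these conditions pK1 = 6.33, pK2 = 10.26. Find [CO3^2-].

α₂ = 1 / (1 + [H⁺]/K2 + [H⁺]²/(K1K2)) = 1 / (1 + 10^+2.50 + 10^+1.07)
   = 1 / (1 + 316.23 + 11.749) = 1/328.98 = 0.003040
[CO3²⁻] = α₂ × DIC = 0.003040 × 2.02 = 0.00614 mmol/L = 6.14 μmol/L

[CO3²⁻] = 6.14 μmol/L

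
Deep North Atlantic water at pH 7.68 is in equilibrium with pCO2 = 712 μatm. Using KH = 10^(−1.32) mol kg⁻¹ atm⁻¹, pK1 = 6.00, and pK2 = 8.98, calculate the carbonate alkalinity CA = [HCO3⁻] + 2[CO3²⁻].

[CO2*] = KH · pCO2 = 10^(−1.32) × 712×10^-6 = 3.408×10^-5 mol/kg
α₀ = 1/(1 + K1/[H⁺] + K1K2/[H⁺]²) = 1/(1 + 10^+1.68 + 10^+0.38) = 0.01951
DIC = [CO2*]/α₀ = 3.408×10^-5 / 0.01951 = 1.747 mmol/kg
CA = (α₁ + 2α₂)·DIC = (0.9337 + 2×0.04680) × 1.747 = 1.79 mmol/kg

CA = 1.79 mmol/kg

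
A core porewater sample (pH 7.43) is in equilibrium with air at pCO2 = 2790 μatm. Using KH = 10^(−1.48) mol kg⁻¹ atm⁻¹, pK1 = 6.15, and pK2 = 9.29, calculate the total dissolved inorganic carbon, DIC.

[CO2*] = KH · pCO2 = 10^(−1.48) × 2790×10^-6 = 9.239×10^-5 mol/kg
α₀ = 1/(1 + K1/[H⁺] + K1K2/[H⁺]²) = 1/(1 + 10^+1.28 + 10^-0.58) = 0.04922
DIC = [CO2*]/α₀ = 9.239×10^-5 / 0.04922 = 1.88 mmol/kg

DIC = 1.88 mmol/kg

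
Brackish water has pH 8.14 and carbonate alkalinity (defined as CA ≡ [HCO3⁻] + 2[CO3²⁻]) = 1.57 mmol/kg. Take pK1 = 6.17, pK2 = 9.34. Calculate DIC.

DIC = 1.50 mmol/kg

CA = [HCO3⁻] + 2[CO3²⁻] = (α₁ + 2α₂)·DIC
At pH 8.14: [H⁺]/K1 = 10^-1.97 = 0.010715, K2/[H⁺] = 10^-1.20 = 0.063096
α₁ = 1/(1 + 0.010715 + 0.063096) = 1/1.0738 = 0.9313; α₂ = α₁·K2/[H⁺] = 0.05876
α₁ + 2α₂ = 1.0488
DIC = CA / (α₁ + 2α₂) = 1.57 / 1.0488 = 1.50 mmol/kg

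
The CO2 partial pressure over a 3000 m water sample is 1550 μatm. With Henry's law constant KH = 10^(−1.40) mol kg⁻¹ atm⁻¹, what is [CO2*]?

[CO2*] = 61.7 μmol/kg

KH = 10^(−1.40) = 3.981×10^-2 mol kg⁻¹ atm⁻¹
[CO2*] = KH · pCO2 = 3.981×10^-2 × 1550×10^-6 atm = 6.17×10^-5 mol/kg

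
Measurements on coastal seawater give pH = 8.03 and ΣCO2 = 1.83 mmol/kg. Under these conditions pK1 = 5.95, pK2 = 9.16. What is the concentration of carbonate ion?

[CO3²⁻] = 0.125 mmol/kg

α₂ = 1 / (1 + [H⁺]/K2 + [H⁺]²/(K1K2)) = 1 / (1 + 10^+1.13 + 10^-0.95)
   = 1 / (1 + 13.490 + 0.11220) = 1/14.602 = 0.06848
[CO3²⁻] = α₂ × DIC = 0.06848 × 1.83 = 0.125 mmol/kg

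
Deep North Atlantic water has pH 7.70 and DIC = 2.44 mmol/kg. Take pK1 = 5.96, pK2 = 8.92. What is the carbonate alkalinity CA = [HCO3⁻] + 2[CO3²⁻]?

CA = [HCO3⁻] + 2[CO3²⁻] = (α₁ + 2α₂)·DIC
At pH 7.70: [H⁺]/K1 = 10^-1.74 = 0.018197, K2/[H⁺] = 10^-1.22 = 0.060256
α₁ = 1/(1 + 0.018197 + 0.060256) = 1/1.0785 = 0.9273; α₂ = α₁·K2/[H⁺] = 0.05587
α₁ + 2α₂ = 1.0390
CA = 1.0390 × 2.44 = 2.54 mmol/kg

CA = 2.54 mmol/kg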